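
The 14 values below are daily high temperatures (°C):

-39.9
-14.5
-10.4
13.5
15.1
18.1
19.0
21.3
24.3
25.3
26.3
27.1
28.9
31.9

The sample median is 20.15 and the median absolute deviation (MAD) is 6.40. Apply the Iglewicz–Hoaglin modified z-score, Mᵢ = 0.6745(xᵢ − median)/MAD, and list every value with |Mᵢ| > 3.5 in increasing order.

|Mᵢ| > 3.5 ⇔ |xᵢ − 20.15| > 3.5·6.40/0.6745 = 33.21.
So outliers lie outside [-13.06, 53.36].
-39.9: M = -6.33 → outlier.
-14.5: M = -3.65 → outlier.

-39.9, -14.5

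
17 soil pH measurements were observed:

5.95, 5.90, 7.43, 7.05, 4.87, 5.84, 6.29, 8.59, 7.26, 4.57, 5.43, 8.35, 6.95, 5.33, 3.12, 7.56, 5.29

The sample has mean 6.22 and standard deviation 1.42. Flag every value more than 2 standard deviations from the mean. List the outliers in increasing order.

3.12

Cutoffs at x̄ ± 2s: 6.22 ± 2·1.42 = [3.38, 9.06].
3.12: z = -2.18, |z| > 2 → outlier.
Every other value lies within [3.38, 9.06].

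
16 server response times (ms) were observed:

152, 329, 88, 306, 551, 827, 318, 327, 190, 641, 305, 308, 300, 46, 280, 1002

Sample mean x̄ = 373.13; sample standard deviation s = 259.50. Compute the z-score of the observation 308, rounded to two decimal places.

z = (308 − 373.13) / 259.50 = -0.25.

-0.25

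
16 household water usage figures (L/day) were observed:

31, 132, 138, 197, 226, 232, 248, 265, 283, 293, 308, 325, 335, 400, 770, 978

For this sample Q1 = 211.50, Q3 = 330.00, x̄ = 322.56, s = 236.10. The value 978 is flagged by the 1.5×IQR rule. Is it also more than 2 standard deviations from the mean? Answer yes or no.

yes

z = (978 − 322.56) / 236.10 = 2.78.
|z| = 2.78 > 2.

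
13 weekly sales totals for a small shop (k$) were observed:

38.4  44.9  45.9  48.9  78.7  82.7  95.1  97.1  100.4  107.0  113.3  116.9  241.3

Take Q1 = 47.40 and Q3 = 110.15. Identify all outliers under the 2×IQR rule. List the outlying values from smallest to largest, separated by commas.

IQR = Q3 − Q1 = 110.15 − 47.40 = 62.75.
Lower fence = Q1 − 2·IQR = 47.40 − 125.50 = -78.10.
Upper fence = Q3 + 2·IQR = 110.15 + 125.50 = 235.65.
241.3 > 235.65 → outlier.
All remaining values lie within [-78.10, 235.65].

241.3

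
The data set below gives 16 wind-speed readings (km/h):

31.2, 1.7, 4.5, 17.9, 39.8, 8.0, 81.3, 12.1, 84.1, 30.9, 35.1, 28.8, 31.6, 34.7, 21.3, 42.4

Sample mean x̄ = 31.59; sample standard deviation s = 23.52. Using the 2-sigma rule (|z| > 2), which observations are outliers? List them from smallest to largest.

Cutoffs at x̄ ± 2s: 31.59 ± 2·23.52 = [-15.45, 78.63].
81.3: z = 2.11, |z| > 2 → outlier.
84.1: z = 2.23, |z| > 2 → outlier.
Every other value lies within [-15.45, 78.63].

81.3, 84.1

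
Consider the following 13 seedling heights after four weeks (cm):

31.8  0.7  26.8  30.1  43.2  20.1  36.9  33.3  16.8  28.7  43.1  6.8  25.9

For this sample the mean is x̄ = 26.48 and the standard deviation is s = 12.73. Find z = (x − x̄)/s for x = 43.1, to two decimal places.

1.31

z = (43.1 − 26.48) / 12.73 = 1.31.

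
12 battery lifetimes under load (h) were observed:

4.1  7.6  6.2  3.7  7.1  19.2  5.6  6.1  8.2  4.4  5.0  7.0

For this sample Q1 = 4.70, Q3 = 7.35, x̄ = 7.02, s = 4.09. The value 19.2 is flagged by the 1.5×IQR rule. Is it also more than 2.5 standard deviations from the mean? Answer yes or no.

yes

z = (19.2 − 7.02) / 4.09 = 2.98.
|z| = 2.98 > 2.5.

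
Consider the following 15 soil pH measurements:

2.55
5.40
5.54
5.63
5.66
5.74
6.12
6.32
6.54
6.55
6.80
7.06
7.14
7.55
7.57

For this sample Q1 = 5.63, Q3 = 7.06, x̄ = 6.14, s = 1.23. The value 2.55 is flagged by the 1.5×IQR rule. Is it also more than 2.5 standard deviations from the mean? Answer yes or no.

yes

z = (2.55 − 6.14) / 1.23 = -2.92.
|z| = 2.92 > 2.5.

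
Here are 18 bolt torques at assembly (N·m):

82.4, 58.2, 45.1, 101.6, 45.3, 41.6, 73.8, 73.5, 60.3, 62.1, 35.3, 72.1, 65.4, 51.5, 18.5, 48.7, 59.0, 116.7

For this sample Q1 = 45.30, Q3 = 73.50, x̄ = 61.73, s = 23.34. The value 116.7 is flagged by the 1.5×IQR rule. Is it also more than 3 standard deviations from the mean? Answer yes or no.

z = (116.7 − 61.73) / 23.34 = 2.36.
|z| = 2.36 ≤ 3.

no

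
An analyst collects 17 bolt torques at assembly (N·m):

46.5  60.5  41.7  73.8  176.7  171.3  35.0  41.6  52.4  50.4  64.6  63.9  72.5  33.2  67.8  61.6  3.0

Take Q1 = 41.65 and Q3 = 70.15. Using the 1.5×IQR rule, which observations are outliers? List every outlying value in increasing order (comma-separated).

IQR = Q3 − Q1 = 70.15 − 41.65 = 28.50.
Lower fence = Q1 − 1.5·IQR = 41.65 − 42.75 = -1.10.
Upper fence = Q3 + 1.5·IQR = 70.15 + 42.75 = 112.90.
171.3 > 112.90 → outlier.
176.7 > 112.90 → outlier.
All remaining values lie within [-1.10, 112.90].

171.3, 176.7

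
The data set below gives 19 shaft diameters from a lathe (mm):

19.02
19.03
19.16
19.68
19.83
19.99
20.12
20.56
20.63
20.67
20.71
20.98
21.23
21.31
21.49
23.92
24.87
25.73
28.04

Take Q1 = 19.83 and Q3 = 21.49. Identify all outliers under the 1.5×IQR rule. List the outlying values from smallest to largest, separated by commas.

IQR = Q3 − Q1 = 21.49 − 19.83 = 1.66.
Lower fence = Q1 − 1.5·IQR = 19.83 − 2.49 = 17.34.
Upper fence = Q3 + 1.5·IQR = 21.49 + 2.49 = 23.98.
24.87 > 23.98 → outlier.
25.73 > 23.98 → outlier.
28.04 > 23.98 → outlier.
All remaining values lie within [17.34, 23.98].

24.87, 25.73, 28.04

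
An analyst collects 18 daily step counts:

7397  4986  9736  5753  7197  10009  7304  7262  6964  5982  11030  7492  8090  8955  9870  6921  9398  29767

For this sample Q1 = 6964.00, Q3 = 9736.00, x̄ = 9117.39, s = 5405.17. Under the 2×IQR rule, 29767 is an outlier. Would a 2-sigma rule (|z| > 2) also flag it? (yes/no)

yes

z = (29767 − 9117.39) / 5405.17 = 3.82.
|z| = 3.82 > 2.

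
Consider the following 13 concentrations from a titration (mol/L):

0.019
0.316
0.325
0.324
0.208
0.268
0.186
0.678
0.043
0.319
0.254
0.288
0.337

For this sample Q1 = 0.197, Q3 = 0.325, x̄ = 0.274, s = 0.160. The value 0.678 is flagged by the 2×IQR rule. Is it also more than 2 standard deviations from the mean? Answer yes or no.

yes

z = (0.678 − 0.274) / 0.160 = 2.53.
|z| = 2.53 > 2.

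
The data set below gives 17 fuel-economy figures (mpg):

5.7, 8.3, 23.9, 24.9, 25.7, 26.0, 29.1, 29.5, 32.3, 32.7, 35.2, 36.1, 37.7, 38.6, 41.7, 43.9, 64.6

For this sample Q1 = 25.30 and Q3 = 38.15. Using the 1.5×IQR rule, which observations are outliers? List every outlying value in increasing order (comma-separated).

IQR = Q3 − Q1 = 38.15 − 25.30 = 12.85.
Lower fence = Q1 − 1.5·IQR = 25.30 − 19.275 = 6.025.
Upper fence = Q3 + 1.5·IQR = 38.15 + 19.275 = 57.425.
5.7 < 6.025 → outlier.
64.6 > 57.425 → outlier.
All remaining values lie within [6.025, 57.425].

5.7, 64.6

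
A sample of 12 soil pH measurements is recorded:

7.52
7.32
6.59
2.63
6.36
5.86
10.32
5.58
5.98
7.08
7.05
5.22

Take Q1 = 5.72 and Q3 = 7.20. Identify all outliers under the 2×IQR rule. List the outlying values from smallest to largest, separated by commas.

IQR = Q3 − Q1 = 7.20 − 5.72 = 1.48.
Lower fence = Q1 − 2·IQR = 5.72 − 2.96 = 2.76.
Upper fence = Q3 + 2·IQR = 7.20 + 2.96 = 10.16.
2.63 < 2.76 → outlier.
10.32 > 10.16 → outlier.
All remaining values lie within [2.76, 10.16].

2.63, 10.32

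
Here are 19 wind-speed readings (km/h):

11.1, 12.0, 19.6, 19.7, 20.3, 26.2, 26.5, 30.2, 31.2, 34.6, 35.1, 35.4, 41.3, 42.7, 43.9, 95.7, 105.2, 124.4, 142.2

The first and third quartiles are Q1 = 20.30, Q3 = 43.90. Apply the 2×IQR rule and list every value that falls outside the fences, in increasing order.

IQR = Q3 − Q1 = 43.90 − 20.30 = 23.60.
Lower fence = Q1 − 2·IQR = 20.30 − 47.20 = -26.90.
Upper fence = Q3 + 2·IQR = 43.90 + 47.20 = 91.10.
95.7 > 91.10 → outlier.
105.2 > 91.10 → outlier.
124.4 > 91.10 → outlier.
142.2 > 91.10 → outlier.
All remaining values lie within [-26.90, 91.10].

95.7, 105.2, 124.4, 142.2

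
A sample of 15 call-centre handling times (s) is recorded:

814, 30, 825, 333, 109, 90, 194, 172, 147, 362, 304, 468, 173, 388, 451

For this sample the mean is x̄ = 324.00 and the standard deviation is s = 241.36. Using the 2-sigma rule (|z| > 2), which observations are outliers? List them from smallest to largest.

814, 825

Cutoffs at x̄ ± 2s: 324.00 ± 2·241.36 = [-158.72, 806.72].
814: z = 2.03, |z| > 2 → outlier.
825: z = 2.08, |z| > 2 → outlier.
Every other value lies within [-158.72, 806.72].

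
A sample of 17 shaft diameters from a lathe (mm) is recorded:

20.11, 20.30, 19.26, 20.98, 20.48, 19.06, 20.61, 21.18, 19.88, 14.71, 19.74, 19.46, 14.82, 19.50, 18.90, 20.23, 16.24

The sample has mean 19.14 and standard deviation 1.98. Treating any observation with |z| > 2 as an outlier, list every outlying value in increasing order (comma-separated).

Cutoffs at x̄ ± 2s: 19.14 ± 2·1.98 = [15.18, 23.10].
14.71: z = -2.24, |z| > 2 → outlier.
14.82: z = -2.18, |z| > 2 → outlier.
Every other value lies within [15.18, 23.10].

14.71, 14.82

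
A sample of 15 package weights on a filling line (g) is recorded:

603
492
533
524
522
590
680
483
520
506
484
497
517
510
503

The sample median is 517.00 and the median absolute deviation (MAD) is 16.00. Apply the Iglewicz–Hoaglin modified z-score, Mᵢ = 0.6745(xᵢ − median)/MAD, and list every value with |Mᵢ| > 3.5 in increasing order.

|Mᵢ| > 3.5 ⇔ |xᵢ − 517.00| > 3.5·16.00/0.6745 = 83.02.
So outliers lie outside [433.98, 600.02].
603: M = 3.63 → outlier.
680: M = 6.87 → outlier.

603, 680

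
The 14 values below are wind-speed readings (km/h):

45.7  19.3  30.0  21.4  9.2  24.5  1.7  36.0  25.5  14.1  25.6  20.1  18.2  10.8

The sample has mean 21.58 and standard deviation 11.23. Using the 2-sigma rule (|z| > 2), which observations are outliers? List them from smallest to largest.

Cutoffs at x̄ ± 2s: 21.58 ± 2·11.23 = [-0.88, 44.04].
45.7: z = 2.15, |z| > 2 → outlier.
Every other value lies within [-0.88, 44.04].

45.7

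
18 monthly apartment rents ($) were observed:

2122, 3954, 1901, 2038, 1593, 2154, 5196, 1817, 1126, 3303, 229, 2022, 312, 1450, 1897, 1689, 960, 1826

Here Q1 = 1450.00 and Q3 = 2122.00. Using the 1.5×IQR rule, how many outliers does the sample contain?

IQR = 672.00; fences at 1450.00 − 1008.00 = 442.00 and 2122.00 + 1008.00 = 3130.00.
Outside the cutoffs: 229, 312, 3303, 3954, 5196.

5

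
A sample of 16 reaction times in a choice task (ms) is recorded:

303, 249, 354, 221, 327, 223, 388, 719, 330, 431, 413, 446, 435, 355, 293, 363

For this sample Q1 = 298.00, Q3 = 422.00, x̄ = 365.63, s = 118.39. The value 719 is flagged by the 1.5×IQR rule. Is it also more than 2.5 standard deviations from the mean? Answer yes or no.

yes

z = (719 − 365.63) / 118.39 = 2.98.
|z| = 2.98 > 2.5.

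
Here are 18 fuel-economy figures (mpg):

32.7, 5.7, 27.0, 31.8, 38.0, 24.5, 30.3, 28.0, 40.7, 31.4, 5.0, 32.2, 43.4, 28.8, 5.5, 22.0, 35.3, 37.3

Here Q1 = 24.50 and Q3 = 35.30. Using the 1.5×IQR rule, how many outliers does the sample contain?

3

IQR = 10.80; fences at 24.50 − 16.20 = 8.30 and 35.30 + 16.20 = 51.50.
Outside the cutoffs: 5.0, 5.5, 5.7.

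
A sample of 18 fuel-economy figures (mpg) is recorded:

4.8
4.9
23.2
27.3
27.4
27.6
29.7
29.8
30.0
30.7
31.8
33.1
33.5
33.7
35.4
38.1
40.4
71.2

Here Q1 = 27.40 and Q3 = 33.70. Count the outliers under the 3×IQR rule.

3

IQR = 6.30; fences at 27.40 − 18.90 = 8.50 and 33.70 + 18.90 = 52.60.
Outside the cutoffs: 4.8, 4.9, 71.2.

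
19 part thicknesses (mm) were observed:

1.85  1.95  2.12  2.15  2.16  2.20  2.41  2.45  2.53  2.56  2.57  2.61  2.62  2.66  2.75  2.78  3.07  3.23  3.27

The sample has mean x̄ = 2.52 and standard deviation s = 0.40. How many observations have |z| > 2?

Cutoffs: x̄ ± 2s = [1.72, 3.32].
Every value lies within the cutoffs.

0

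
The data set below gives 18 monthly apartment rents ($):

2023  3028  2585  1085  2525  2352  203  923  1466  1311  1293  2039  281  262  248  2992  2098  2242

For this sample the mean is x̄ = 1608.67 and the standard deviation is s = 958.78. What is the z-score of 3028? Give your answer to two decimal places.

z = (3028 − 1608.67) / 958.78 = 1.48.

1.48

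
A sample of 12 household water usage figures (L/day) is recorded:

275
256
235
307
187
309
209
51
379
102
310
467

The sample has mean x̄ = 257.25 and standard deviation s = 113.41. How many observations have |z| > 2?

0

Cutoffs: x̄ ± 2s = [30.43, 484.07].
Every value lies within the cutoffs.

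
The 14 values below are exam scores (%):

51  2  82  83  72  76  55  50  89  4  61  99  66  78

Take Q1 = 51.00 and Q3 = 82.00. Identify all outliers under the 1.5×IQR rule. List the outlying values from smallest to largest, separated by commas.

2, 4

IQR = Q3 − Q1 = 82.00 − 51.00 = 31.00.
Lower fence = Q1 − 1.5·IQR = 51.00 − 46.50 = 4.50.
Upper fence = Q3 + 1.5·IQR = 82.00 + 46.50 = 128.50.
2 < 4.50 → outlier.
4 < 4.50 → outlier.
All remaining values lie within [4.50, 128.50].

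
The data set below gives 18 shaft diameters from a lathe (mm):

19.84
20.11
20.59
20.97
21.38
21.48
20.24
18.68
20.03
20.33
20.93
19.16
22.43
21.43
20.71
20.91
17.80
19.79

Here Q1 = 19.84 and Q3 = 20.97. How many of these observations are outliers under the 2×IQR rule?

IQR = 1.13; fences at 19.84 − 2.26 = 17.58 and 20.97 + 2.26 = 23.23.
Every value lies within the cutoffs.

0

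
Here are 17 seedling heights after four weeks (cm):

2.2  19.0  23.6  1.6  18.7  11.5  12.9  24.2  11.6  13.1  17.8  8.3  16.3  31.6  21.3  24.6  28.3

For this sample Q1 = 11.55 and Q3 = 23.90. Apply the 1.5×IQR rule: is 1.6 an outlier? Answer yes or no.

IQR = Q3 − Q1 = 23.90 − 11.55 = 12.35.
Lower fence = Q1 − 1.5·IQR = 11.55 − 18.525 = -6.975.
Upper fence = Q3 + 1.5·IQR = 23.90 + 18.525 = 42.425.
1.6 lies within [-6.975, 42.425].

no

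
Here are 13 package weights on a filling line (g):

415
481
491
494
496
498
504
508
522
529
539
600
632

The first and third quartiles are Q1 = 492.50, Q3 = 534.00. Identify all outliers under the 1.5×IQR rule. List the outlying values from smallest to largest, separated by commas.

IQR = Q3 − Q1 = 534.00 − 492.50 = 41.50.
Lower fence = Q1 − 1.5·IQR = 492.50 − 62.25 = 430.25.
Upper fence = Q3 + 1.5·IQR = 534.00 + 62.25 = 596.25.
415 < 430.25 → outlier.
600 > 596.25 → outlier.
632 > 596.25 → outlier.
All remaining values lie within [430.25, 596.25].

415, 600, 632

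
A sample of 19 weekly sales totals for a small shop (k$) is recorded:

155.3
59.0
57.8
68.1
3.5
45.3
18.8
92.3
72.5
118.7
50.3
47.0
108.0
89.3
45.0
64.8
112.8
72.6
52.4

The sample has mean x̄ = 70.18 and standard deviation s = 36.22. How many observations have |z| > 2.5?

Cutoffs: x̄ ± 2.5s = [-20.37, 160.73].
Every value lies within the cutoffs.

0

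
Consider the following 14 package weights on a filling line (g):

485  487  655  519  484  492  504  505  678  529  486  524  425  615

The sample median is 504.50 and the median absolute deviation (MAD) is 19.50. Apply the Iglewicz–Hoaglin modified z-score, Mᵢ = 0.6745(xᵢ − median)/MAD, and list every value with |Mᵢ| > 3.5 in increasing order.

615, 655, 678

|Mᵢ| > 3.5 ⇔ |xᵢ − 504.50| > 3.5·19.50/0.6745 = 101.19.
So outliers lie outside [403.31, 605.69].
615: M = 3.82 → outlier.
655: M = 5.21 → outlier.
678: M = 6.00 → outlier.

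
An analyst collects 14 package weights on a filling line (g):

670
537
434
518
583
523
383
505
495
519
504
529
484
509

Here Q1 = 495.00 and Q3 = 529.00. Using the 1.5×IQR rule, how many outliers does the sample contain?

4

IQR = 34.00; fences at 495.00 − 51.00 = 444.00 and 529.00 + 51.00 = 580.00.
Outside the cutoffs: 383, 434, 583, 670.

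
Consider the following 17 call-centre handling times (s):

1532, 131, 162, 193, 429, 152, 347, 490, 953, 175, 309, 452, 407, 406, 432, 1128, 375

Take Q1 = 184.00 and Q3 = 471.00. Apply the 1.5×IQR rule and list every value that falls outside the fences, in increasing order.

953, 1128, 1532

IQR = Q3 − Q1 = 471.00 − 184.00 = 287.00.
Lower fence = Q1 − 1.5·IQR = 184.00 − 430.50 = -246.50.
Upper fence = Q3 + 1.5·IQR = 471.00 + 430.50 = 901.50.
953 > 901.50 → outlier.
1128 > 901.50 → outlier.
1532 > 901.50 → outlier.
All remaining values lie within [-246.50, 901.50].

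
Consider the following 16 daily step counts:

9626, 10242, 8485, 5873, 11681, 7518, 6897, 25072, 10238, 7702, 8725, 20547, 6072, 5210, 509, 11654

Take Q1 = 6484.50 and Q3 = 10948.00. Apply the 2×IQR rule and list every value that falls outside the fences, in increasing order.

IQR = Q3 − Q1 = 10948.00 − 6484.50 = 4463.50.
Lower fence = Q1 − 2·IQR = 6484.50 − 8927.00 = -2442.50.
Upper fence = Q3 + 2·IQR = 10948.00 + 8927.00 = 19875.00.
20547 > 19875.00 → outlier.
25072 > 19875.00 → outlier.
All remaining values lie within [-2442.50, 19875.00].

20547, 25072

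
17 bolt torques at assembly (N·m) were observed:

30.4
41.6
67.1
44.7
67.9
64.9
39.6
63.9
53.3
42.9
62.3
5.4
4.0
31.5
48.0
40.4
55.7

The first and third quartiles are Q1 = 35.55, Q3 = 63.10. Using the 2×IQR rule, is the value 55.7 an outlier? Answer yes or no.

IQR = Q3 − Q1 = 63.10 − 35.55 = 27.55.
Lower fence = Q1 − 2·IQR = 35.55 − 55.10 = -19.55.
Upper fence = Q3 + 2·IQR = 63.10 + 55.10 = 118.20.
55.7 lies within [-19.55, 118.20].

no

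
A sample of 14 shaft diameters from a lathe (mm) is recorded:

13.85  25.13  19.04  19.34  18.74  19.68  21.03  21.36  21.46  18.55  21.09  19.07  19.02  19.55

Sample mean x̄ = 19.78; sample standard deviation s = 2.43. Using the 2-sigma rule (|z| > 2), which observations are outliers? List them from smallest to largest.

13.85, 25.13

Cutoffs at x̄ ± 2s: 19.78 ± 2·2.43 = [14.92, 24.64].
13.85: z = -2.44, |z| > 2 → outlier.
25.13: z = 2.20, |z| > 2 → outlier.
Every other value lies within [14.92, 24.64].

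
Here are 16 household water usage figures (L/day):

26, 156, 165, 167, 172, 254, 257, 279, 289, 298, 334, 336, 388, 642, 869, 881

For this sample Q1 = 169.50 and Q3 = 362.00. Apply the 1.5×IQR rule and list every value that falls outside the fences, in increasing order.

IQR = Q3 − Q1 = 362.00 − 169.50 = 192.50.
Lower fence = Q1 − 1.5·IQR = 169.50 − 288.75 = -119.25.
Upper fence = Q3 + 1.5·IQR = 362.00 + 288.75 = 650.75.
869 > 650.75 → outlier.
881 > 650.75 → outlier.
All remaining values lie within [-119.25, 650.75].

869, 881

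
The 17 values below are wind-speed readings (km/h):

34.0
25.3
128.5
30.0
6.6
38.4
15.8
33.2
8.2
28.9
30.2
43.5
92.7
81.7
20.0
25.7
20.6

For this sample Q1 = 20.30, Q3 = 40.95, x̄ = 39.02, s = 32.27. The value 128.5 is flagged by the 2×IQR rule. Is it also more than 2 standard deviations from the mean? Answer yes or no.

yes

z = (128.5 − 39.02) / 32.27 = 2.77.
|z| = 2.77 > 2.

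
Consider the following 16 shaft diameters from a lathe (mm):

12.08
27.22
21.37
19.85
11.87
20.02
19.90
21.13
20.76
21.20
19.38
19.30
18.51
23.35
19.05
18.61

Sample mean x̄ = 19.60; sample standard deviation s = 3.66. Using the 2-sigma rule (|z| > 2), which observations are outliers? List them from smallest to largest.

11.87, 12.08, 27.22

Cutoffs at x̄ ± 2s: 19.60 ± 2·3.66 = [12.28, 26.92].
11.87: z = -2.11, |z| > 2 → outlier.
12.08: z = -2.05, |z| > 2 → outlier.
27.22: z = 2.08, |z| > 2 → outlier.
Every other value lies within [12.28, 26.92].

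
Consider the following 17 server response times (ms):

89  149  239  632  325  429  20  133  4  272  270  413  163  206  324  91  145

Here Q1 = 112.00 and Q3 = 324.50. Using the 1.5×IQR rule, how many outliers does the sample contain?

0

IQR = 212.50; fences at 112.00 − 318.75 = -206.75 and 324.50 + 318.75 = 643.25.
Every value lies within the cutoffs.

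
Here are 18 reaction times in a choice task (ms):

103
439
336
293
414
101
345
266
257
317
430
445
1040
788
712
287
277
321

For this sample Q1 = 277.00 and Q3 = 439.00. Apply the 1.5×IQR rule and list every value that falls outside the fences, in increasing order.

712, 788, 1040

IQR = Q3 − Q1 = 439.00 − 277.00 = 162.00.
Lower fence = Q1 − 1.5·IQR = 277.00 − 243.00 = 34.00.
Upper fence = Q3 + 1.5·IQR = 439.00 + 243.00 = 682.00.
712 > 682.00 → outlier.
788 > 682.00 → outlier.
1040 > 682.00 → outlier.
All remaining values lie within [34.00, 682.00].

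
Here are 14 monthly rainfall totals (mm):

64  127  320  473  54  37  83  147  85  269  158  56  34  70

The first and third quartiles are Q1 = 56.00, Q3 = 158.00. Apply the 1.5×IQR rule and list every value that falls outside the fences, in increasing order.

320, 473

IQR = Q3 − Q1 = 158.00 − 56.00 = 102.00.
Lower fence = Q1 − 1.5·IQR = 56.00 − 153.00 = -97.00.
Upper fence = Q3 + 1.5·IQR = 158.00 + 153.00 = 311.00.
320 > 311.00 → outlier.
473 > 311.00 → outlier.
All remaining values lie within [-97.00, 311.00].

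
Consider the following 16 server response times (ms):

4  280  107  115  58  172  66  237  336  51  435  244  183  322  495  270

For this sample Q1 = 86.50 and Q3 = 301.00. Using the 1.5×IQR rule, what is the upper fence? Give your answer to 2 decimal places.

622.75

IQR = Q3 − Q1 = 301.00 − 86.50 = 214.50.
Lower fence = Q1 − 1.5·IQR = 86.50 − 321.75 = -235.25.
Upper fence = Q3 + 1.5·IQR = 301.00 + 321.75 = 622.75.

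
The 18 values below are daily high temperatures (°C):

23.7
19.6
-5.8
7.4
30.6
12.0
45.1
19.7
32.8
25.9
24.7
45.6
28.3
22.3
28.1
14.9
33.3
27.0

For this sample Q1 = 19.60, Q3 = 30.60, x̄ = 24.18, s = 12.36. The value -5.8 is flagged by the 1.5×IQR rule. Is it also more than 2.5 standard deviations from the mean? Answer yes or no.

z = (-5.8 − 24.18) / 12.36 = -2.43.
|z| = 2.43 ≤ 2.5.

no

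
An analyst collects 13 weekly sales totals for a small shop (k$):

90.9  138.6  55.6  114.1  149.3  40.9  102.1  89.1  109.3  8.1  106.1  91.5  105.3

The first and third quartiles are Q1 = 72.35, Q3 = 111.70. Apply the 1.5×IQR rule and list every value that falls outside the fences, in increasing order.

IQR = Q3 − Q1 = 111.70 − 72.35 = 39.35.
Lower fence = Q1 − 1.5·IQR = 72.35 − 59.025 = 13.325.
Upper fence = Q3 + 1.5·IQR = 111.70 + 59.025 = 170.725.
8.1 < 13.325 → outlier.
All remaining values lie within [13.325, 170.725].

8.1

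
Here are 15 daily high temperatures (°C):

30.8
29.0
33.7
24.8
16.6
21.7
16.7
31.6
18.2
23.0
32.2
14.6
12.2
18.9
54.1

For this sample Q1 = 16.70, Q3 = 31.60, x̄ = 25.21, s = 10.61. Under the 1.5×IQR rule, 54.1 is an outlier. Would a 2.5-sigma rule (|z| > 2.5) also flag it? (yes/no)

z = (54.1 − 25.21) / 10.61 = 2.72.
|z| = 2.72 > 2.5.

yes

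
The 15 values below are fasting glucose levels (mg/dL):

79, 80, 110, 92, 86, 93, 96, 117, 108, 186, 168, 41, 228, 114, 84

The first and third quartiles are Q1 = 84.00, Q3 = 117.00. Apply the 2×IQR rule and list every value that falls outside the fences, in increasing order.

IQR = Q3 − Q1 = 117.00 − 84.00 = 33.00.
Lower fence = Q1 − 2·IQR = 84.00 − 66.00 = 18.00.
Upper fence = Q3 + 2·IQR = 117.00 + 66.00 = 183.00.
186 > 183.00 → outlier.
228 > 183.00 → outlier.
All remaining values lie within [18.00, 183.00].

186, 228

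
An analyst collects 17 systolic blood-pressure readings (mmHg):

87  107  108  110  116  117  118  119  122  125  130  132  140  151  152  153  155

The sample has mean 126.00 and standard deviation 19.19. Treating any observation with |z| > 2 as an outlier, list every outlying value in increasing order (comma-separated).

87

Cutoffs at x̄ ± 2s: 126.00 ± 2·19.19 = [87.62, 164.38].
87: z = -2.03, |z| > 2 → outlier.
Every other value lies within [87.62, 164.38].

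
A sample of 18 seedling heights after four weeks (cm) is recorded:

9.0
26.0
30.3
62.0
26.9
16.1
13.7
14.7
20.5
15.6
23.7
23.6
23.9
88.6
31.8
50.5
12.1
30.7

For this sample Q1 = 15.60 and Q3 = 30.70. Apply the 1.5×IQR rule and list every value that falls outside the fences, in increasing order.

62.0, 88.6

IQR = Q3 − Q1 = 30.70 − 15.60 = 15.10.
Lower fence = Q1 − 1.5·IQR = 15.60 − 22.65 = -7.05.
Upper fence = Q3 + 1.5·IQR = 30.70 + 22.65 = 53.35.
62.0 > 53.35 → outlier.
88.6 > 53.35 → outlier.
All remaining values lie within [-7.05, 53.35].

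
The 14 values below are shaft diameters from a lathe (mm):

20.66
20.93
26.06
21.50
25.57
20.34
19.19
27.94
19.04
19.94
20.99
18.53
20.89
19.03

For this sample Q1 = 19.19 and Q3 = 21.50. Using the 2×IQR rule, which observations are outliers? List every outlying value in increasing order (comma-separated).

IQR = Q3 − Q1 = 21.50 − 19.19 = 2.31.
Lower fence = Q1 − 2·IQR = 19.19 − 4.62 = 14.57.
Upper fence = Q3 + 2·IQR = 21.50 + 4.62 = 26.12.
27.94 > 26.12 → outlier.
All remaining values lie within [14.57, 26.12].

27.94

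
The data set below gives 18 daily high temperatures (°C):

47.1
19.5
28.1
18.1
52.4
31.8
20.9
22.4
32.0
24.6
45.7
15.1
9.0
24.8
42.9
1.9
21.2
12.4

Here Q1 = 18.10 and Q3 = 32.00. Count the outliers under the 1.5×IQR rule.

IQR = 13.90; fences at 18.10 − 20.85 = -2.75 and 32.00 + 20.85 = 52.85.
Every value lies within the cutoffs.

0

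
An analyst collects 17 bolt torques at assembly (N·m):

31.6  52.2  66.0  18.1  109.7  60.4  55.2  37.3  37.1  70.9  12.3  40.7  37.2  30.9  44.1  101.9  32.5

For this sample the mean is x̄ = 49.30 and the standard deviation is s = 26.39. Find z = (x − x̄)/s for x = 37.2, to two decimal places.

z = (37.2 − 49.30) / 26.39 = -0.46.

-0.46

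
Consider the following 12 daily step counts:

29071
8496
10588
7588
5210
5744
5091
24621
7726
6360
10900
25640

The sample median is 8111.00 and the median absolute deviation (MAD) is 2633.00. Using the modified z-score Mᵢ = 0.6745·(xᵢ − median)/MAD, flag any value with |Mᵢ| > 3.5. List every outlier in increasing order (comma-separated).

|Mᵢ| > 3.5 ⇔ |xᵢ − 8111.00| > 3.5·2633.00/0.6745 = 13662.71.
So outliers lie outside [-5551.71, 21773.71].
24621: M = 4.23 → outlier.
25640: M = 4.49 → outlier.
29071: M = 5.37 → outlier.

24621, 25640, 29071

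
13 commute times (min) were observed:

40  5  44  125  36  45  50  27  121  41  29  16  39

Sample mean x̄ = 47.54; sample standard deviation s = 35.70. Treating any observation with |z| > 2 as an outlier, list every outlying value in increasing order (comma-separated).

Cutoffs at x̄ ± 2s: 47.54 ± 2·35.70 = [-23.86, 118.94].
121: z = 2.06, |z| > 2 → outlier.
125: z = 2.17, |z| > 2 → outlier.
Every other value lies within [-23.86, 118.94].

121, 125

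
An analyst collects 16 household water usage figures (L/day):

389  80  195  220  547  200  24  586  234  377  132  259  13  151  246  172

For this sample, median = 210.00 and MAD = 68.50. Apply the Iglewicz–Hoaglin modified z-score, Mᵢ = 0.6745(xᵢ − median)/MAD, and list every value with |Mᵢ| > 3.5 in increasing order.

|Mᵢ| > 3.5 ⇔ |xᵢ − 210.00| > 3.5·68.50/0.6745 = 355.45.
So outliers lie outside [-145.45, 565.45].
586: M = 3.70 → outlier.

586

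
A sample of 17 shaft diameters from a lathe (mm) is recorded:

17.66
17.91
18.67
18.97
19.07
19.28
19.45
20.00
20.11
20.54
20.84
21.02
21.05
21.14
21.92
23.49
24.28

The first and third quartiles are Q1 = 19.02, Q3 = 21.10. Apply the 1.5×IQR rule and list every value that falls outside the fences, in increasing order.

24.28

IQR = Q3 − Q1 = 21.10 − 19.02 = 2.08.
Lower fence = Q1 − 1.5·IQR = 19.02 − 3.12 = 15.90.
Upper fence = Q3 + 1.5·IQR = 21.10 + 3.12 = 24.22.
24.28 > 24.22 → outlier.
All remaining values lie within [15.90, 24.22].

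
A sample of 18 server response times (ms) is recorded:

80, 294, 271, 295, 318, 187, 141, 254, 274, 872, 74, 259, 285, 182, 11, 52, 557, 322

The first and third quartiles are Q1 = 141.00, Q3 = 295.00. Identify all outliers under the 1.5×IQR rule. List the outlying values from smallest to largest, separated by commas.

IQR = Q3 − Q1 = 295.00 − 141.00 = 154.00.
Lower fence = Q1 − 1.5·IQR = 141.00 − 231.00 = -90.00.
Upper fence = Q3 + 1.5·IQR = 295.00 + 231.00 = 526.00.
557 > 526.00 → outlier.
872 > 526.00 → outlier.
All remaining values lie within [-90.00, 526.00].

557, 872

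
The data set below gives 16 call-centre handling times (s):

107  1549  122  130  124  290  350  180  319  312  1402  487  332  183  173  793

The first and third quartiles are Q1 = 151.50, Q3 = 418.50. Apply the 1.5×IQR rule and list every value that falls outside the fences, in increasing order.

IQR = Q3 − Q1 = 418.50 − 151.50 = 267.00.
Lower fence = Q1 − 1.5·IQR = 151.50 − 400.50 = -249.00.
Upper fence = Q3 + 1.5·IQR = 418.50 + 400.50 = 819.00.
1402 > 819.00 → outlier.
1549 > 819.00 → outlier.
All remaining values lie within [-249.00, 819.00].

1402, 1549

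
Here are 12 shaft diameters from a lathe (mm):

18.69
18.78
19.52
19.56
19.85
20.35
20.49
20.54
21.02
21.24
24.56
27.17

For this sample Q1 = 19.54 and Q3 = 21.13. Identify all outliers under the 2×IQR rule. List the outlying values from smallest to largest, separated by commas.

24.56, 27.17

IQR = Q3 − Q1 = 21.13 − 19.54 = 1.59.
Lower fence = Q1 − 2·IQR = 19.54 − 3.18 = 16.36.
Upper fence = Q3 + 2·IQR = 21.13 + 3.18 = 24.31.
24.56 > 24.31 → outlier.
27.17 > 24.31 → outlier.
All remaining values lie within [16.36, 24.31].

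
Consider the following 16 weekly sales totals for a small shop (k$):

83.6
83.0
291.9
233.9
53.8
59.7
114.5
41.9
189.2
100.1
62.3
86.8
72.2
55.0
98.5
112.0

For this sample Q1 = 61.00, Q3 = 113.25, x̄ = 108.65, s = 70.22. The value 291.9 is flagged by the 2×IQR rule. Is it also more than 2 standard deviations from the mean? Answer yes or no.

z = (291.9 − 108.65) / 70.22 = 2.61.
|z| = 2.61 > 2.

yes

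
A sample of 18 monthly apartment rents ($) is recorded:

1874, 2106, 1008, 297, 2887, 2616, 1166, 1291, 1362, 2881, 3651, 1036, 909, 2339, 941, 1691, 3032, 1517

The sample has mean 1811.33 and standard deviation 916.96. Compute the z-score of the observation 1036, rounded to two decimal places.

-0.85

z = (1036 − 1811.33) / 916.96 = -0.85.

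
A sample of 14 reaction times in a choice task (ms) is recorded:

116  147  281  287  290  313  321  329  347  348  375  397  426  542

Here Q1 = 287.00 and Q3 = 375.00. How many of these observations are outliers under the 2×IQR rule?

IQR = 88.00; fences at 287.00 − 176.00 = 111.00 and 375.00 + 176.00 = 551.00.
Every value lies within the cutoffs.

0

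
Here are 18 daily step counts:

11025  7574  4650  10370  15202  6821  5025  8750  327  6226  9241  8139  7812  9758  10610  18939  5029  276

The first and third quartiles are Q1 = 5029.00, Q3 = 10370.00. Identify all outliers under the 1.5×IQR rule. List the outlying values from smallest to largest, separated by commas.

IQR = Q3 − Q1 = 10370.00 − 5029.00 = 5341.00.
Lower fence = Q1 − 1.5·IQR = 5029.00 − 8011.50 = -2982.50.
Upper fence = Q3 + 1.5·IQR = 10370.00 + 8011.50 = 18381.50.
18939 > 18381.50 → outlier.
All remaining values lie within [-2982.50, 18381.50].

18939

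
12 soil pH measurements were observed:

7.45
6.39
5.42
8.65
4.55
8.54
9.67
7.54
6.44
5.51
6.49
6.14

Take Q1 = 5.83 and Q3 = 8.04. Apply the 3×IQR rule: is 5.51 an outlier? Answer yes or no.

IQR = Q3 − Q1 = 8.04 − 5.83 = 2.21.
Lower fence = Q1 − 3·IQR = 5.83 − 6.63 = -0.80.
Upper fence = Q3 + 3·IQR = 8.04 + 6.63 = 14.67.
5.51 lies within [-0.80, 14.67].

no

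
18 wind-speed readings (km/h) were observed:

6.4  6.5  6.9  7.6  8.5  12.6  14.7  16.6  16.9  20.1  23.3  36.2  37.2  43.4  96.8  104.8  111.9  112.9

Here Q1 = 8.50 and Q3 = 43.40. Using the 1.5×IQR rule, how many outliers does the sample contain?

4

IQR = 34.90; fences at 8.50 − 52.35 = -43.85 and 43.40 + 52.35 = 95.75.
Outside the cutoffs: 96.8, 104.8, 111.9, 112.9.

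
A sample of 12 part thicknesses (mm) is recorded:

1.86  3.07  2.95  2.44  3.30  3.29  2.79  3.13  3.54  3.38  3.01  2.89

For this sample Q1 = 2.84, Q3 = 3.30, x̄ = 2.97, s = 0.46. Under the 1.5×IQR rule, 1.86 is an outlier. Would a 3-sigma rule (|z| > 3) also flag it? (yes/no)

no

z = (1.86 − 2.97) / 0.46 = -2.41.
|z| = 2.41 ≤ 3.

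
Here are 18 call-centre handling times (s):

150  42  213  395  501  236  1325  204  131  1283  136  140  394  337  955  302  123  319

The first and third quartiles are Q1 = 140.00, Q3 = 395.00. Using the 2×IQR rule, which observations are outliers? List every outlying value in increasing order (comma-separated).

IQR = Q3 − Q1 = 395.00 − 140.00 = 255.00.
Lower fence = Q1 − 2·IQR = 140.00 − 510.00 = -370.00.
Upper fence = Q3 + 2·IQR = 395.00 + 510.00 = 905.00.
955 > 905.00 → outlier.
1283 > 905.00 → outlier.
1325 > 905.00 → outlier.
All remaining values lie within [-370.00, 905.00].

955, 1283, 1325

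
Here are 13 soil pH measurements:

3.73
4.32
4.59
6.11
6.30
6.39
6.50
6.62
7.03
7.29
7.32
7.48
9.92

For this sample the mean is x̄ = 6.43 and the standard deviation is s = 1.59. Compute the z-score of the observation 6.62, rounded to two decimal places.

z = (6.62 − 6.43) / 1.59 = 0.12.

0.12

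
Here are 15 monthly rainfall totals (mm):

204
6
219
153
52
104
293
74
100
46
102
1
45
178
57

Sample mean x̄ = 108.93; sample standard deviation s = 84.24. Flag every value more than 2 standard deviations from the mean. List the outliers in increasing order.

Cutoffs at x̄ ± 2s: 108.93 ± 2·84.24 = [-59.55, 277.41].
293: z = 2.19, |z| > 2 → outlier.
Every other value lies within [-59.55, 277.41].

293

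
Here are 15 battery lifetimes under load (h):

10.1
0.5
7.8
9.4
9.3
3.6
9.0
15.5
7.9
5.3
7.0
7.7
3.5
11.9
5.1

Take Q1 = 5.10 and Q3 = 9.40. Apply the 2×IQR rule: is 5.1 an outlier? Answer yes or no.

IQR = Q3 − Q1 = 9.40 − 5.10 = 4.30.
Lower fence = Q1 − 2·IQR = 5.10 − 8.60 = -3.50.
Upper fence = Q3 + 2·IQR = 9.40 + 8.60 = 18.00.
5.1 lies within [-3.50, 18.00].

no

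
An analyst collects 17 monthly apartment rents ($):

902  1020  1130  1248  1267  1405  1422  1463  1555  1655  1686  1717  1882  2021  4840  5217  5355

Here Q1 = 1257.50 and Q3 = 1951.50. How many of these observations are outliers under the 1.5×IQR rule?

IQR = 694.00; fences at 1257.50 − 1041.00 = 216.50 and 1951.50 + 1041.00 = 2992.50.
Outside the cutoffs: 4840, 5217, 5355.

3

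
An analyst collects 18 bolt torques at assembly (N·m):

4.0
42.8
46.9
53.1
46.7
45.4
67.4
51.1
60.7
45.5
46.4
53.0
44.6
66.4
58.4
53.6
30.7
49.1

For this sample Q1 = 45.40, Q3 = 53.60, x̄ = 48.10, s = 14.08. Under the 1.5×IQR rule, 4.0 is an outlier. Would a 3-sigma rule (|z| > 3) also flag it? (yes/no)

yes

z = (4.0 − 48.10) / 14.08 = -3.13.
|z| = 3.13 > 3.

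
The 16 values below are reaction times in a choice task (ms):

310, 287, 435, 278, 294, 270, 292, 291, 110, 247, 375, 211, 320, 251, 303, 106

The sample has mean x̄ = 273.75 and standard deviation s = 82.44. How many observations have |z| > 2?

1

Cutoffs: x̄ ± 2s = [108.87, 438.63].
Outside the cutoffs: 106.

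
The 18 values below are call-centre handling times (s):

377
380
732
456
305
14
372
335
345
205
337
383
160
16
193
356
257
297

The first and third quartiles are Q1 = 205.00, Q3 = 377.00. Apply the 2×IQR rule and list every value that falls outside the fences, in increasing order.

732

IQR = Q3 − Q1 = 377.00 − 205.00 = 172.00.
Lower fence = Q1 − 2·IQR = 205.00 − 344.00 = -139.00.
Upper fence = Q3 + 2·IQR = 377.00 + 344.00 = 721.00.
732 > 721.00 → outlier.
All remaining values lie within [-139.00, 721.00].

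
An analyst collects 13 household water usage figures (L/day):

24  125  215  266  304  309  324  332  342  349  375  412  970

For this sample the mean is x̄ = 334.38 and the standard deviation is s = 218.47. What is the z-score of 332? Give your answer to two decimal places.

z = (332 − 334.38) / 218.47 = -0.01.

-0.01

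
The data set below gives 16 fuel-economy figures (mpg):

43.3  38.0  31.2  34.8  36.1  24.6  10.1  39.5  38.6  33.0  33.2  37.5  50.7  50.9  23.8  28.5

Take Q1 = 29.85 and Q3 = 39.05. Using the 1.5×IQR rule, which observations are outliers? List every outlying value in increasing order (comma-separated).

10.1

IQR = Q3 − Q1 = 39.05 − 29.85 = 9.20.
Lower fence = Q1 − 1.5·IQR = 29.85 − 13.80 = 16.05.
Upper fence = Q3 + 1.5·IQR = 39.05 + 13.80 = 52.85.
10.1 < 16.05 → outlier.
All remaining values lie within [16.05, 52.85].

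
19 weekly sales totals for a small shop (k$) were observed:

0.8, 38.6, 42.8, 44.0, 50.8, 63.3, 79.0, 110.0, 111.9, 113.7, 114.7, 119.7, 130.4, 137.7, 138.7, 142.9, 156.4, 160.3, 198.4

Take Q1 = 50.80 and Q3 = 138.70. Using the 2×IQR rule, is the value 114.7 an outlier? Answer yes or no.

no

IQR = Q3 − Q1 = 138.70 − 50.80 = 87.90.
Lower fence = Q1 − 2·IQR = 50.80 − 175.80 = -125.00.
Upper fence = Q3 + 2·IQR = 138.70 + 175.80 = 314.50.
114.7 lies within [-125.00, 314.50].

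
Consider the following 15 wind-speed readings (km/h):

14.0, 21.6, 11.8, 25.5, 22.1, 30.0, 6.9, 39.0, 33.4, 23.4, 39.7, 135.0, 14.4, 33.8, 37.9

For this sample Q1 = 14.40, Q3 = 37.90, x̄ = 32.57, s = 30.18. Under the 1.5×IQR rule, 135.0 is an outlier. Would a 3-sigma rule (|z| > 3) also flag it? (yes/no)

yes

z = (135.0 − 32.57) / 30.18 = 3.39.
|z| = 3.39 > 3.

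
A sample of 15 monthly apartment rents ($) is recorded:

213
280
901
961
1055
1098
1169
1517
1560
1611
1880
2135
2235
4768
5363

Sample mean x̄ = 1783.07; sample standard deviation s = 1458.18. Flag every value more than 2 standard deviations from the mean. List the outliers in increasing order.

4768, 5363

Cutoffs at x̄ ± 2s: 1783.07 ± 2·1458.18 = [-1133.29, 4699.43].
4768: z = 2.05, |z| > 2 → outlier.
5363: z = 2.46, |z| > 2 → outlier.
Every other value lies within [-1133.29, 4699.43].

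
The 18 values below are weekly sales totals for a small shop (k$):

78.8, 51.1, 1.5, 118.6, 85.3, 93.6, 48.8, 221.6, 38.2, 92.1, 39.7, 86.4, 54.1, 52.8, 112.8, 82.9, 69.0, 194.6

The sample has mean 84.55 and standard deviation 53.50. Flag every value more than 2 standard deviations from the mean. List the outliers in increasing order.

Cutoffs at x̄ ± 2s: 84.55 ± 2·53.50 = [-22.45, 191.55].
194.6: z = 2.06, |z| > 2 → outlier.
221.6: z = 2.56, |z| > 2 → outlier.
Every other value lies within [-22.45, 191.55].

194.6, 221.6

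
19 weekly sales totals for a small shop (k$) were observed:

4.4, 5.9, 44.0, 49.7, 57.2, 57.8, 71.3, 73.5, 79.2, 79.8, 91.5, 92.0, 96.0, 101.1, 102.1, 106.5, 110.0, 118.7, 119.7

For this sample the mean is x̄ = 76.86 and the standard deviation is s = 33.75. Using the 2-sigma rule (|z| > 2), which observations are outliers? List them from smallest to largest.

4.4, 5.9

Cutoffs at x̄ ± 2s: 76.86 ± 2·33.75 = [9.36, 144.36].
4.4: z = -2.15, |z| > 2 → outlier.
5.9: z = -2.10, |z| > 2 → outlier.
Every other value lies within [9.36, 144.36].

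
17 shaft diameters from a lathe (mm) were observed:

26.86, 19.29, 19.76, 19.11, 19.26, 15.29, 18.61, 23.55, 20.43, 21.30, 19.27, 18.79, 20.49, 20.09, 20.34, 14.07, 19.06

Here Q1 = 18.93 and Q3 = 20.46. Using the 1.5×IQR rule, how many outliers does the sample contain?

IQR = 1.53; fences at 18.93 − 2.295 = 16.635 and 20.46 + 2.295 = 22.755.
Outside the cutoffs: 14.07, 15.29, 23.55, 26.86.

4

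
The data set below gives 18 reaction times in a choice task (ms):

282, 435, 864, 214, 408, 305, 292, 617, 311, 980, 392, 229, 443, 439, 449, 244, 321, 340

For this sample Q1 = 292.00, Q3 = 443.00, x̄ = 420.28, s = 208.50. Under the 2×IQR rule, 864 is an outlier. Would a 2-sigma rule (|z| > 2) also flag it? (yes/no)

yes

z = (864 − 420.28) / 208.50 = 2.13.
|z| = 2.13 > 2.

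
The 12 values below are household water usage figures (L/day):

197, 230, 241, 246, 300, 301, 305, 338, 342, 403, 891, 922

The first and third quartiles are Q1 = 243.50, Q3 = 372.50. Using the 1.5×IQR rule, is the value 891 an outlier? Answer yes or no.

IQR = Q3 − Q1 = 372.50 − 243.50 = 129.00.
Lower fence = Q1 − 1.5·IQR = 243.50 − 193.50 = 50.00.
Upper fence = Q3 + 1.5·IQR = 372.50 + 193.50 = 566.00.
891 lies above the upper fence.

yes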